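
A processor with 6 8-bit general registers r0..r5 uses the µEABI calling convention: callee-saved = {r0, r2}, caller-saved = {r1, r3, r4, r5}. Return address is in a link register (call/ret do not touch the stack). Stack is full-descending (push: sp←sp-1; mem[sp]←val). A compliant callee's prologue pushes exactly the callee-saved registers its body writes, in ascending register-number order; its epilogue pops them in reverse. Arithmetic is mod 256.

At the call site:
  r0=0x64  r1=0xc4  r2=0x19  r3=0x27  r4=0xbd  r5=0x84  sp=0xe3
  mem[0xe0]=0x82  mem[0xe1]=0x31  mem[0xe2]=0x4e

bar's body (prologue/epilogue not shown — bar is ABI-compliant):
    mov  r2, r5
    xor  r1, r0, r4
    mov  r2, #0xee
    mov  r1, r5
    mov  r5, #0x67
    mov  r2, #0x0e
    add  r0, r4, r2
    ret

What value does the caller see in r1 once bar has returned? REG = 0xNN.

REG = 0x84

prologue: push r0 → mem[0xe2]=0x64, sp=0xe2
prologue: push r2 → mem[0xe1]=0x19, sp=0xe1
body[0] mov  r2, r5 → r2=0x84
body[1] xor  r1, r0, r4 → r1=0xd9
body[2] mov  r2, #0xee → r2=0xee
body[3] mov  r1, r5 → r1=0x84
body[4] mov  r5, #0x67 → r5=0x67
body[5] mov  r2, #0x0e → r2=0x0e
body[6] add  r0, r4, r2 → r0=0xcb
epilogue: pop r2=0x19, sp=0xe2
epilogue: pop r0=0x64, sp=0xe3
r1 is caller-saved → body value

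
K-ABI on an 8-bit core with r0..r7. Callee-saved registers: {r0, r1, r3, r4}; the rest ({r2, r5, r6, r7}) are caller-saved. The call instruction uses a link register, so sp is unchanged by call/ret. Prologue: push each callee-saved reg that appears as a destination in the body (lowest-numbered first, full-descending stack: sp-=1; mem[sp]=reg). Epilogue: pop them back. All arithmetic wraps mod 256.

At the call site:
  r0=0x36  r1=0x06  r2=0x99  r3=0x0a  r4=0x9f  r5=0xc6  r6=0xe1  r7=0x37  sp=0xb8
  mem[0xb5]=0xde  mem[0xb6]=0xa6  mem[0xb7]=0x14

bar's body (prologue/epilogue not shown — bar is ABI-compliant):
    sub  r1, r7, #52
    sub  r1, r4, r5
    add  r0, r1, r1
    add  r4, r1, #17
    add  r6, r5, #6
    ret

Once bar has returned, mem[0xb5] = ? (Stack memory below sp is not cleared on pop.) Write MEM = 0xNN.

prologue: push r0 → mem[0xb7]=0x36, sp=0xb7
prologue: push r1 → mem[0xb6]=0x06, sp=0xb6
prologue: push r4 → mem[0xb5]=0x9f, sp=0xb5
body[0] sub  r1, r7, #52 → r1=0x03
body[1] sub  r1, r4, r5 → r1=0xd9
body[2] add  r0, r1, r1 → r0=0xb2
body[3] add  r4, r1, #17 → r4=0xea
body[4] add  r6, r5, #6 → r6=0xcc
epilogue: pop r4=0x9f, sp=0xb6
epilogue: pop r1=0x06, sp=0xb7
epilogue: pop r0=0x36, sp=0xb8
prologue pushed ['r0', 'r1', 'r4'] at ['0xb7', '0xb6', '0xb5']

MEM = 0x9f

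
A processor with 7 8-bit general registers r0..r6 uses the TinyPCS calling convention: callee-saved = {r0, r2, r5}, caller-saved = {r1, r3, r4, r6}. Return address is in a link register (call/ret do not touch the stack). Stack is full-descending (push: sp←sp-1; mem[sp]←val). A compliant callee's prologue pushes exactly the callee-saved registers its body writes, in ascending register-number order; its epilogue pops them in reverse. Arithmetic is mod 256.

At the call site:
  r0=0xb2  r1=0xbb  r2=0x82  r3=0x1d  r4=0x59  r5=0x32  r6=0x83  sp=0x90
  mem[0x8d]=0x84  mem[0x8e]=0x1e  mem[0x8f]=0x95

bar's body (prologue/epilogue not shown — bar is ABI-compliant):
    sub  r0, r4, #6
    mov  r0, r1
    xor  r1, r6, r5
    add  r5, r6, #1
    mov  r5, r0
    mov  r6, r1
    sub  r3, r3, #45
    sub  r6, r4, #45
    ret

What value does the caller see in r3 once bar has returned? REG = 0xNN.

REG = 0xf0

prologue: push r0 -> mem[0x8f]=0xb2, sp=0x8f
prologue: push r5 -> mem[0x8e]=0x32, sp=0x8e
body[0] sub  r0, r4, #6 -> r0=0x53
body[1] mov  r0, r1 -> r0=0xbb
body[2] xor  r1, r6, r5 -> r1=0xb1
body[3] add  r5, r6, #1 -> r5=0x84
body[4] mov  r5, r0 -> r5=0xbb
body[5] mov  r6, r1 -> r6=0xb1
body[6] sub  r3, r3, #45 -> r3=0xf0
body[7] sub  r6, r4, #45 -> r6=0x2c
epilogue: pop r5=0x32, sp=0x8f
epilogue: pop r0=0xb2, sp=0x90
r3 is caller-saved -> body value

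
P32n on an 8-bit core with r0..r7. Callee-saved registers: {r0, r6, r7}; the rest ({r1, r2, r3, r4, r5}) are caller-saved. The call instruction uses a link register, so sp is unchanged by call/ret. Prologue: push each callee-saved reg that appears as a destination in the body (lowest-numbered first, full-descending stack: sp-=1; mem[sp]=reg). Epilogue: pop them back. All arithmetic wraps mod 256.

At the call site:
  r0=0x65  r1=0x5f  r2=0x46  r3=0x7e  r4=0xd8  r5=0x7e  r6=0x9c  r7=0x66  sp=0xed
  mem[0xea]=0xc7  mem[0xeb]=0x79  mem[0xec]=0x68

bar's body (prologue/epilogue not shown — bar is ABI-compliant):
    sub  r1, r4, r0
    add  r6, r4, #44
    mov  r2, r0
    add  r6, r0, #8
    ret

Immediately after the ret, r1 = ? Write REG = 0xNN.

REG = 0x73

prologue: push r6 -> mem[0xec]=0x9c, sp=0xec
body[0] sub  r1, r4, r0 -> r1=0x73
body[1] add  r6, r4, #44 -> r6=0x04
body[2] mov  r2, r0 -> r2=0x65
body[3] add  r6, r0, #8 -> r6=0x6d
epilogue: pop r6=0x9c, sp=0xed
r1 is caller-saved -> body value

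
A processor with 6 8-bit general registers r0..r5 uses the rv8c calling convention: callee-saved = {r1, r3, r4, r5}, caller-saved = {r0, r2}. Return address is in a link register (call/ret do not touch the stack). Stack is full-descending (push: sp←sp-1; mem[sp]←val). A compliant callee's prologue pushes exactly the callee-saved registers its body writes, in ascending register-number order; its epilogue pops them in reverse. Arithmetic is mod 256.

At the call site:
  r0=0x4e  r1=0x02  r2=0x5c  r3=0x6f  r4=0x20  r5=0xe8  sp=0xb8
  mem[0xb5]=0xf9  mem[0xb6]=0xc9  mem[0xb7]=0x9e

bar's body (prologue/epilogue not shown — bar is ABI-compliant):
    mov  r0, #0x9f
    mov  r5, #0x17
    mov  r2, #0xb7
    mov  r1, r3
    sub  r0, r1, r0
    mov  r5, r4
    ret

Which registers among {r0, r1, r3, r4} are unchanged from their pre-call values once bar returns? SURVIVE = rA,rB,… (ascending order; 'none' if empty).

SURVIVE = r1,r3,r4

prologue: push r1 → mem[0xb7]=0x02, sp=0xb7
prologue: push r5 → mem[0xb6]=0xe8, sp=0xb6
body[0] mov  r0, #0x9f → r0=0x9f
body[1] mov  r5, #0x17 → r5=0x17
body[2] mov  r2, #0xb7 → r2=0xb7
body[3] mov  r1, r3 → r1=0x6f
body[4] sub  r0, r1, r0 → r0=0xd0
body[5] mov  r5, r4 → r5=0x20
epilogue: pop r5=0xe8, sp=0xb7
epilogue: pop r1=0x02, sp=0xb8
r0: caller-saved, written=True
r1: callee-saved, written=True
r3: callee-saved, written=False
r4: callee-saved, written=False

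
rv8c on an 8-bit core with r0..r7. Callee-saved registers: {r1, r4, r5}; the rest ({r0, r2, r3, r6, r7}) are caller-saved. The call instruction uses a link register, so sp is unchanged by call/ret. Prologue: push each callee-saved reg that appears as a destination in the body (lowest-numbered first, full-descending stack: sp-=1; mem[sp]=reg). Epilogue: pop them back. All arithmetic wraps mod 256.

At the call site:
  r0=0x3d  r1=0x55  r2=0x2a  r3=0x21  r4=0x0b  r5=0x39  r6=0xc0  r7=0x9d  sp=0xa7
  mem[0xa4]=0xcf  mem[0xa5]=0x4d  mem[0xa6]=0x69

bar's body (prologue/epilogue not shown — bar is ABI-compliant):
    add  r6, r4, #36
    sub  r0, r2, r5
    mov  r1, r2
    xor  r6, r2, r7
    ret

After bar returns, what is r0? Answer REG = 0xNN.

REG = 0xf1

prologue: push r1 → mem[0xa6]=0x55, sp=0xa6
body[0] add  r6, r4, #36 → r6=0x2f
body[1] sub  r0, r2, r5 → r0=0xf1
body[2] mov  r1, r2 → r1=0x2a
body[3] xor  r6, r2, r7 → r6=0xb7
epilogue: pop r1=0x55, sp=0xa7
r0 is caller-saved → body value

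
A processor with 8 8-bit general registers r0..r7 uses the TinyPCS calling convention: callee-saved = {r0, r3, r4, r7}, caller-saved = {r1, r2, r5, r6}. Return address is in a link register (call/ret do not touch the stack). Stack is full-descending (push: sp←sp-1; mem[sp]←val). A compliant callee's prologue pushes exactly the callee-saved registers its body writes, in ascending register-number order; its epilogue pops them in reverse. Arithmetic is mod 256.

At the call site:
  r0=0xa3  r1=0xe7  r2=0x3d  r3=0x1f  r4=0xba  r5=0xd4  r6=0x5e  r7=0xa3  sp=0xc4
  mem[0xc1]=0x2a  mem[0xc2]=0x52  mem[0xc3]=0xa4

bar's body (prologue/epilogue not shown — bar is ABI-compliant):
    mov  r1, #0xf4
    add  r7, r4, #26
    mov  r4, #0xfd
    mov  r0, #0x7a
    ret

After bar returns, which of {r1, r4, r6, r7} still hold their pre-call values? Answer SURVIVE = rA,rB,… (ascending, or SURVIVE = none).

prologue: push r0 → mem[0xc3]=0xa3, sp=0xc3
prologue: push r4 → mem[0xc2]=0xba, sp=0xc2
prologue: push r7 → mem[0xc1]=0xa3, sp=0xc1
body[0] mov  r1, #0xf4 → r1=0xf4
body[1] add  r7, r4, #26 → r7=0xd4
body[2] mov  r4, #0xfd → r4=0xfd
body[3] mov  r0, #0x7a → r0=0x7a
epilogue: pop r7=0xa3, sp=0xc2
epilogue: pop r4=0xba, sp=0xc3
epilogue: pop r0=0xa3, sp=0xc4
r1: caller-saved, written=True
r4: callee-saved, written=True
r6: caller-saved, written=False
r7: callee-saved, written=True

SURVIVE = r4,r6,r7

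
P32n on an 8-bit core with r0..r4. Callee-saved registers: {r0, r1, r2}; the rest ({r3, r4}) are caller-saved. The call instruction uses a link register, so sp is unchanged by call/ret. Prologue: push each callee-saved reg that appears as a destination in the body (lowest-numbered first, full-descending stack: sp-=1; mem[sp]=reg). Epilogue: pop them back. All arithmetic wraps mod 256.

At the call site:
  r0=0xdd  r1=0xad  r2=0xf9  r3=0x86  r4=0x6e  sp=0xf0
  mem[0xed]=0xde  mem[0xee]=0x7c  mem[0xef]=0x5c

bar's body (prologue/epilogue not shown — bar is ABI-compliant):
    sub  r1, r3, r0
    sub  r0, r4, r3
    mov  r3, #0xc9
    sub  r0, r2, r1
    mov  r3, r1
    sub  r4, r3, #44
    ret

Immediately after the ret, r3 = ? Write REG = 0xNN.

REG = 0xa9

prologue: push r0 -> mem[0xef]=0xdd, sp=0xef
prologue: push r1 -> mem[0xee]=0xad, sp=0xee
body[0] sub  r1, r3, r0 -> r1=0xa9
body[1] sub  r0, r4, r3 -> r0=0xe8
body[2] mov  r3, #0xc9 -> r3=0xc9
body[3] sub  r0, r2, r1 -> r0=0x50
body[4] mov  r3, r1 -> r3=0xa9
body[5] sub  r4, r3, #44 -> r4=0x7d
epilogue: pop r1=0xad, sp=0xef
epilogue: pop r0=0xdd, sp=0xf0
r3 is caller-saved -> body value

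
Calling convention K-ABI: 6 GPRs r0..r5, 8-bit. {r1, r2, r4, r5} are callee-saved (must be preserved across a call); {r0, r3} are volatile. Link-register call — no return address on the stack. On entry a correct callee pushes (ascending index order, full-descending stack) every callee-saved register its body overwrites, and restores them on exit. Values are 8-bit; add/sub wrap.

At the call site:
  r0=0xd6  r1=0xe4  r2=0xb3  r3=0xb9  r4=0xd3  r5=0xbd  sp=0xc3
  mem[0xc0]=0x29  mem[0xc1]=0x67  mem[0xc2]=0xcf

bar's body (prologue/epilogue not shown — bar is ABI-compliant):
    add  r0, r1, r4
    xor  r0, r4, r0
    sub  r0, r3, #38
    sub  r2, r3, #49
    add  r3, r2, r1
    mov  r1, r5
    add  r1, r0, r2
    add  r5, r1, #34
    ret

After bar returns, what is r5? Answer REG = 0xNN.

REG = 0xbd

prologue: push r1 -> mem[0xc2]=0xe4, sp=0xc2
prologue: push r2 -> mem[0xc1]=0xb3, sp=0xc1
prologue: push r5 -> mem[0xc0]=0xbd, sp=0xc0
body[0] add  r0, r1, r4 -> r0=0xb7
body[1] xor  r0, r4, r0 -> r0=0x64
body[2] sub  r0, r3, #38 -> r0=0x93
body[3] sub  r2, r3, #49 -> r2=0x88
body[4] add  r3, r2, r1 -> r3=0x6c
body[5] mov  r1, r5 -> r1=0xbd
body[6] add  r1, r0, r2 -> r1=0x1b
body[7] add  r5, r1, #34 -> r5=0x3d
epilogue: pop r5=0xbd, sp=0xc1
epilogue: pop r2=0xb3, sp=0xc2
epilogue: pop r1=0xe4, sp=0xc3
r5 is callee-saved -> restored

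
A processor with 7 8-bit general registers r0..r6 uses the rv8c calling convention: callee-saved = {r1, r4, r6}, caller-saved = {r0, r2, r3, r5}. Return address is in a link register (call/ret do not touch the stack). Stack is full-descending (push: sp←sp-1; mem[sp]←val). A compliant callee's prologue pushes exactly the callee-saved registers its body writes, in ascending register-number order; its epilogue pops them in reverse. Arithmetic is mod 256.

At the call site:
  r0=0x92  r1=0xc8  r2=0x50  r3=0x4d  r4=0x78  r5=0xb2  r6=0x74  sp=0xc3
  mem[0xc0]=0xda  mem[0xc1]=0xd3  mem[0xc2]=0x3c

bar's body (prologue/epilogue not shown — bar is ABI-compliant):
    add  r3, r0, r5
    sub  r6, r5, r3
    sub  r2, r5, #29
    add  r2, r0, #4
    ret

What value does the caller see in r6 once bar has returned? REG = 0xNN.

prologue: push r6 → mem[0xc2]=0x74, sp=0xc2
body[0] add  r3, r0, r5 → r3=0x44
body[1] sub  r6, r5, r3 → r6=0x6e
body[2] sub  r2, r5, #29 → r2=0x95
body[3] add  r2, r0, #4 → r2=0x96
epilogue: pop r6=0x74, sp=0xc3
r6 is callee-saved → restored

REG = 0x74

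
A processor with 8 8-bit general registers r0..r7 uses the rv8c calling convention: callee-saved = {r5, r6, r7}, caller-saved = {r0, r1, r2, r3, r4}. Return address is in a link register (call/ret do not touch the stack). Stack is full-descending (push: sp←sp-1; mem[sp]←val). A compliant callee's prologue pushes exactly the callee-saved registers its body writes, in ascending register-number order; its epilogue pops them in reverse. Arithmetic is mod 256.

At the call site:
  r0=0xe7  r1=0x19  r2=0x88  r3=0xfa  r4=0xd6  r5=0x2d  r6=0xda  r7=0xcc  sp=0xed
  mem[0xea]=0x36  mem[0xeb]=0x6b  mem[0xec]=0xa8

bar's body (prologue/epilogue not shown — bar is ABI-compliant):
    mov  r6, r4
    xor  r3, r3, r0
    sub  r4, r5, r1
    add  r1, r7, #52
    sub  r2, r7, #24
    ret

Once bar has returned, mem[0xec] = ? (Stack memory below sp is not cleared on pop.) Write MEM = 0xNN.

MEM = 0xda

prologue: push r6 -> mem[0xec]=0xda, sp=0xec
body[0] mov  r6, r4 -> r6=0xd6
body[1] xor  r3, r3, r0 -> r3=0x1d
body[2] sub  r4, r5, r1 -> r4=0x14
body[3] add  r1, r7, #52 -> r1=0x00
body[4] sub  r2, r7, #24 -> r2=0xb4
epilogue: pop r6=0xda, sp=0xed
prologue pushed ['r6'] at ['0xec']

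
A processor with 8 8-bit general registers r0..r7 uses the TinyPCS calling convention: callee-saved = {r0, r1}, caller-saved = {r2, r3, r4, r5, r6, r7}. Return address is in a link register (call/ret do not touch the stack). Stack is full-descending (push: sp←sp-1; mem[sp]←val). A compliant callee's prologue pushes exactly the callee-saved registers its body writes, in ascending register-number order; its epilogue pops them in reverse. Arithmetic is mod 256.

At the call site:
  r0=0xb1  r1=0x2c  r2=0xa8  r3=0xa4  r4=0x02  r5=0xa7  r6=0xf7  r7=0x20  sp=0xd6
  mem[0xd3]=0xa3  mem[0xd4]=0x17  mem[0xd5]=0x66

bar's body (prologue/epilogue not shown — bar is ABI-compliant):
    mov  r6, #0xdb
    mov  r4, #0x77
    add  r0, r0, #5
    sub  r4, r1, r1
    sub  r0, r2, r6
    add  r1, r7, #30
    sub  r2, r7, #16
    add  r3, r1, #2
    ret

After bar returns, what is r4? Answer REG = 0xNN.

REG = 0x00

prologue: push r0 -> mem[0xd5]=0xb1, sp=0xd5
prologue: push r1 -> mem[0xd4]=0x2c, sp=0xd4
body[0] mov  r6, #0xdb -> r6=0xdb
body[1] mov  r4, #0x77 -> r4=0x77
body[2] add  r0, r0, #5 -> r0=0xb6
body[3] sub  r4, r1, r1 -> r4=0x00
body[4] sub  r0, r2, r6 -> r0=0xcd
body[5] add  r1, r7, #30 -> r1=0x3e
body[6] sub  r2, r7, #16 -> r2=0x10
body[7] add  r3, r1, #2 -> r3=0x40
epilogue: pop r1=0x2c, sp=0xd5
epilogue: pop r0=0xb1, sp=0xd6
r4 is caller-saved -> body value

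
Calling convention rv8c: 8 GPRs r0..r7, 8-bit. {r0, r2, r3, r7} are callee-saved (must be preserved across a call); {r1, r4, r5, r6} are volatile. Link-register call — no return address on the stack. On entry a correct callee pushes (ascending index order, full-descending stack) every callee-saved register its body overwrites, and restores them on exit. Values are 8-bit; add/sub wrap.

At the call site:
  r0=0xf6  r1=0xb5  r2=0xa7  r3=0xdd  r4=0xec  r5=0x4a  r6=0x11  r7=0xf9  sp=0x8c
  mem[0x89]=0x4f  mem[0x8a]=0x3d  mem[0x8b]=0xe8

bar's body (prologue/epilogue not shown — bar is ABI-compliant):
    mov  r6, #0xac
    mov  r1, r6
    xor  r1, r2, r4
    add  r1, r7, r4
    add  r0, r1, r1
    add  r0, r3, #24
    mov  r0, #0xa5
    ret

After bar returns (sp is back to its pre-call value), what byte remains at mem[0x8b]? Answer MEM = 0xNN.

MEM = 0xf6

prologue: push r0 → mem[0x8b]=0xf6, sp=0x8b
body[0] mov  r6, #0xac → r6=0xac
body[1] mov  r1, r6 → r1=0xac
body[2] xor  r1, r2, r4 → r1=0x4b
body[3] add  r1, r7, r4 → r1=0xe5
body[4] add  r0, r1, r1 → r0=0xca
body[5] add  r0, r3, #24 → r0=0xf5
body[6] mov  r0, #0xa5 → r0=0xa5
epilogue: pop r0=0xf6, sp=0x8c
prologue pushed ['r0'] at ['0x8b']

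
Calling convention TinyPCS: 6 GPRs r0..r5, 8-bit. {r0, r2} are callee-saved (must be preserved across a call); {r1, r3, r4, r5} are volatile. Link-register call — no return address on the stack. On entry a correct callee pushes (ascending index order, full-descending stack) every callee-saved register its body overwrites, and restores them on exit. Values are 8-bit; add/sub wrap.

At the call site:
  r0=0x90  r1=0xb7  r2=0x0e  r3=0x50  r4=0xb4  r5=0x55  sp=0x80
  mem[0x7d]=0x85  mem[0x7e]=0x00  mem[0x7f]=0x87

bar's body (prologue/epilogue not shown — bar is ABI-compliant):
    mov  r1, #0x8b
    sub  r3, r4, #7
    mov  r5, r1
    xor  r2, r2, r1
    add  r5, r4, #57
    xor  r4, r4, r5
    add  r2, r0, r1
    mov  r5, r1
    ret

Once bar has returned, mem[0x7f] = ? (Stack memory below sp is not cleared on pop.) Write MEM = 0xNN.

MEM = 0x0e

prologue: push r2 -> mem[0x7f]=0x0e, sp=0x7f
body[0] mov  r1, #0x8b -> r1=0x8b
body[1] sub  r3, r4, #7 -> r3=0xad
body[2] mov  r5, r1 -> r5=0x8b
body[3] xor  r2, r2, r1 -> r2=0x85
body[4] add  r5, r4, #57 -> r5=0xed
body[5] xor  r4, r4, r5 -> r4=0x59
body[6] add  r2, r0, r1 -> r2=0x1b
body[7] mov  r5, r1 -> r5=0x8b
epilogue: pop r2=0x0e, sp=0x80
prologue pushed ['r2'] at ['0x7f']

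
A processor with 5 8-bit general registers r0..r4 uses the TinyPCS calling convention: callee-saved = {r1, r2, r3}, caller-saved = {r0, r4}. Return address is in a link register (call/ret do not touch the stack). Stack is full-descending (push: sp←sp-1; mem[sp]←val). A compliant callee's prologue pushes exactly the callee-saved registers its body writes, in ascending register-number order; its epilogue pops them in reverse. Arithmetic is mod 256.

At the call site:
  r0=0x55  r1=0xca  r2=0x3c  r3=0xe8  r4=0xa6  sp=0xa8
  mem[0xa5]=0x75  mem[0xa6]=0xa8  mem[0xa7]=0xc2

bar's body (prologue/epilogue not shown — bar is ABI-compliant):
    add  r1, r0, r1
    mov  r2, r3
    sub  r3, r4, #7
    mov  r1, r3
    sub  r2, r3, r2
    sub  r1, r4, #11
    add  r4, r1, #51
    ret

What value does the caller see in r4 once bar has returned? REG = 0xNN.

REG = 0xce

prologue: push r1 -> mem[0xa7]=0xca, sp=0xa7
prologue: push r2 -> mem[0xa6]=0x3c, sp=0xa6
prologue: push r3 -> mem[0xa5]=0xe8, sp=0xa5
body[0] add  r1, r0, r1 -> r1=0x1f
body[1] mov  r2, r3 -> r2=0xe8
body[2] sub  r3, r4, #7 -> r3=0x9f
body[3] mov  r1, r3 -> r1=0x9f
body[4] sub  r2, r3, r2 -> r2=0xb7
body[5] sub  r1, r4, #11 -> r1=0x9b
body[6] add  r4, r1, #51 -> r4=0xce
epilogue: pop r3=0xe8, sp=0xa6
epilogue: pop r2=0x3c, sp=0xa7
epilogue: pop r1=0xca, sp=0xa8
r4 is caller-saved -> body value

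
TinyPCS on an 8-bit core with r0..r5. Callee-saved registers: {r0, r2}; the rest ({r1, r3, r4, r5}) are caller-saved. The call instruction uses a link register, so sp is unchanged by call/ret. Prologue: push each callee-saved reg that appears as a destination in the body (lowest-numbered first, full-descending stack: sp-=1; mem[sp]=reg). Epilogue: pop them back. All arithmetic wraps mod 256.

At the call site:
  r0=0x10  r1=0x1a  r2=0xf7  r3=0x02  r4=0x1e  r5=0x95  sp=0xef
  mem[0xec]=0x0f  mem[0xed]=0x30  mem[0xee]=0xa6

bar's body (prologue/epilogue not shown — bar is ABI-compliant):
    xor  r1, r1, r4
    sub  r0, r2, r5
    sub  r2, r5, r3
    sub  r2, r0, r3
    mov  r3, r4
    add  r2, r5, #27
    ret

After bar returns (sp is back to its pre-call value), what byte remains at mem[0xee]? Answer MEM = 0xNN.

prologue: push r0 → mem[0xee]=0x10, sp=0xee
prologue: push r2 → mem[0xed]=0xf7, sp=0xed
body[0] xor  r1, r1, r4 → r1=0x04
body[1] sub  r0, r2, r5 → r0=0x62
body[2] sub  r2, r5, r3 → r2=0x93
body[3] sub  r2, r0, r3 → r2=0x60
body[4] mov  r3, r4 → r3=0x1e
body[5] add  r2, r5, #27 → r2=0xb0
epilogue: pop r2=0xf7, sp=0xee
epilogue: pop r0=0x10, sp=0xef
prologue pushed ['r0', 'r2'] at ['0xee', '0xed']

MEM = 0x10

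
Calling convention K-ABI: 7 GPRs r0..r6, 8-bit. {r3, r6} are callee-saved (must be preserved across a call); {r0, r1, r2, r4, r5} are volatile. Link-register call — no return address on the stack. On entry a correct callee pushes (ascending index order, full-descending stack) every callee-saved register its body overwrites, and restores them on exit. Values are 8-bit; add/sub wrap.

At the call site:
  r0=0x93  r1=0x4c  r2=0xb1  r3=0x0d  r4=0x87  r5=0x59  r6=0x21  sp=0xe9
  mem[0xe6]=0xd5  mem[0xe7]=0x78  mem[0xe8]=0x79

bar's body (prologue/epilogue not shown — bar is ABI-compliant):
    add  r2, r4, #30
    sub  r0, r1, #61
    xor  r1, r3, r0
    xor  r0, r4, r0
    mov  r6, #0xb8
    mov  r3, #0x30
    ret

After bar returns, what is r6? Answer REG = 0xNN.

REG = 0x21

prologue: push r3 → mem[0xe8]=0x0d, sp=0xe8
prologue: push r6 → mem[0xe7]=0x21, sp=0xe7
body[0] add  r2, r4, #30 → r2=0xa5
body[1] sub  r0, r1, #61 → r0=0x0f
body[2] xor  r1, r3, r0 → r1=0x02
body[3] xor  r0, r4, r0 → r0=0x88
body[4] mov  r6, #0xb8 → r6=0xb8
body[5] mov  r3, #0x30 → r3=0x30
epilogue: pop r6=0x21, sp=0xe8
epilogue: pop r3=0x0d, sp=0xe9
r6 is callee-saved → restored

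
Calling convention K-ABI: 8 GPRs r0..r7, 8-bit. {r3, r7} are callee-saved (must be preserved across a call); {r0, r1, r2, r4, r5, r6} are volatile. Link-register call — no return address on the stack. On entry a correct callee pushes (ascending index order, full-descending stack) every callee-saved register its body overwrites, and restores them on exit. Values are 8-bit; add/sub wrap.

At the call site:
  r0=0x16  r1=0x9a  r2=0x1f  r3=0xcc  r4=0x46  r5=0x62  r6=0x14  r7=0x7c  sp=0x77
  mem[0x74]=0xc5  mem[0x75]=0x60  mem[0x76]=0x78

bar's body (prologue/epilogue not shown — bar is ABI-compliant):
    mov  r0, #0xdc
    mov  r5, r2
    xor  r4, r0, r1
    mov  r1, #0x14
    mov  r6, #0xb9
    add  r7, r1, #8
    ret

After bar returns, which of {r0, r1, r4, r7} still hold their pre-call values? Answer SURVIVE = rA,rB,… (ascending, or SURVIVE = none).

prologue: push r7 → mem[0x76]=0x7c, sp=0x76
body[0] mov  r0, #0xdc → r0=0xdc
body[1] mov  r5, r2 → r5=0x1f
body[2] xor  r4, r0, r1 → r4=0x46
body[3] mov  r1, #0x14 → r1=0x14
body[4] mov  r6, #0xb9 → r6=0xb9
body[5] add  r7, r1, #8 → r7=0x1c
epilogue: pop r7=0x7c, sp=0x77
r0: caller-saved, written=True
r1: caller-saved, written=True
r4: caller-saved, written=True
r7: callee-saved, written=True

SURVIVE = r4,r7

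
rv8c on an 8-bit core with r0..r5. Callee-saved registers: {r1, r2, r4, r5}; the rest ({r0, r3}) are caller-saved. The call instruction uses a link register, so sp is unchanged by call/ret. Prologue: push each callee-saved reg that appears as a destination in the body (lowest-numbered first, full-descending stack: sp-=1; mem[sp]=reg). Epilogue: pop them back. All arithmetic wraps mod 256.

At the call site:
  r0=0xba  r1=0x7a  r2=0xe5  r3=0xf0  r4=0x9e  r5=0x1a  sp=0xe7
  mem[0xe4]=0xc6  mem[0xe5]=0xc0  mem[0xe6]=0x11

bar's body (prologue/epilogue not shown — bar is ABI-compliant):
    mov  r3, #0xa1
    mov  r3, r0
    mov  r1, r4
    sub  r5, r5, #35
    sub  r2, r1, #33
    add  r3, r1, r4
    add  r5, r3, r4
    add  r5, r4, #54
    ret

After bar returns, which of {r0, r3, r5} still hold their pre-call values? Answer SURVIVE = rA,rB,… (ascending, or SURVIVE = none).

prologue: push r1 → mem[0xe6]=0x7a, sp=0xe6
prologue: push r2 → mem[0xe5]=0xe5, sp=0xe5
prologue: push r5 → mem[0xe4]=0x1a, sp=0xe4
body[0] mov  r3, #0xa1 → r3=0xa1
body[1] mov  r3, r0 → r3=0xba
body[2] mov  r1, r4 → r1=0x9e
body[3] sub  r5, r5, #35 → r5=0xf7
body[4] sub  r2, r1, #33 → r2=0x7d
body[5] add  r3, r1, r4 → r3=0x3c
body[6] add  r5, r3, r4 → r5=0xda
body[7] add  r5, r4, #54 → r5=0xd4
epilogue: pop r5=0x1a, sp=0xe5
epilogue: pop r2=0xe5, sp=0xe6
epilogue: pop r1=0x7a, sp=0xe7
r0: caller-saved, written=False
r3: caller-saved, written=True
r5: callee-saved, written=True

SURVIVE = r0,r5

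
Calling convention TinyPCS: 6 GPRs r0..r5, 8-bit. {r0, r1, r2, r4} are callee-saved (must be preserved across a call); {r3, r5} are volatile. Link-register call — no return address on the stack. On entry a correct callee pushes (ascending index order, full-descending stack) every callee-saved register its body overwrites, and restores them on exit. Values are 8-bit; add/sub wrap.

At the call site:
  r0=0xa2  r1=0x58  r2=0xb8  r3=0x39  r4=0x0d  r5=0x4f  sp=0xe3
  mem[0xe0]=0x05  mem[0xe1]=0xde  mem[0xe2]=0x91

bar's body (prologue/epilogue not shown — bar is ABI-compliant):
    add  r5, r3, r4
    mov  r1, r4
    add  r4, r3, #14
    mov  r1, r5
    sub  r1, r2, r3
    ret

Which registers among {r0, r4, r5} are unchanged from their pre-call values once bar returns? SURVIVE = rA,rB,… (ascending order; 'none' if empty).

SURVIVE = r0,r4

prologue: push r1 → mem[0xe2]=0x58, sp=0xe2
prologue: push r4 → mem[0xe1]=0x0d, sp=0xe1
body[0] add  r5, r3, r4 → r5=0x46
body[1] mov  r1, r4 → r1=0x0d
body[2] add  r4, r3, #14 → r4=0x47
body[3] mov  r1, r5 → r1=0x46
body[4] sub  r1, r2, r3 → r1=0x7f
epilogue: pop r4=0x0d, sp=0xe2
epilogue: pop r1=0x58, sp=0xe3
r0: callee-saved, written=False
r4: callee-saved, written=True
r5: caller-saved, written=True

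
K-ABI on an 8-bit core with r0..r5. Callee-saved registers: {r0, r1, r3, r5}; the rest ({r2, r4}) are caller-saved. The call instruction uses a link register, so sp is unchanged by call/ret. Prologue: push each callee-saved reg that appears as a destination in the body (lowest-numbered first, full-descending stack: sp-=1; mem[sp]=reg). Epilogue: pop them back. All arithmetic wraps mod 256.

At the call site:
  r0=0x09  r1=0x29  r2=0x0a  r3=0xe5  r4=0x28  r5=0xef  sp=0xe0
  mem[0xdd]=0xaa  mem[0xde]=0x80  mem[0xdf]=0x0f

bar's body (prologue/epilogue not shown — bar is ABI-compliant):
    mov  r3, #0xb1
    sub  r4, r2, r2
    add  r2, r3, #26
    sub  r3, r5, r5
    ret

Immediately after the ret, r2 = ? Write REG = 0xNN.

REG = 0xcb

prologue: push r3 → mem[0xdf]=0xe5, sp=0xdf
body[0] mov  r3, #0xb1 → r3=0xb1
body[1] sub  r4, r2, r2 → r4=0x00
body[2] add  r2, r3, #26 → r2=0xcb
body[3] sub  r3, r5, r5 → r3=0x00
epilogue: pop r3=0xe5, sp=0xe0
r2 is caller-saved → body value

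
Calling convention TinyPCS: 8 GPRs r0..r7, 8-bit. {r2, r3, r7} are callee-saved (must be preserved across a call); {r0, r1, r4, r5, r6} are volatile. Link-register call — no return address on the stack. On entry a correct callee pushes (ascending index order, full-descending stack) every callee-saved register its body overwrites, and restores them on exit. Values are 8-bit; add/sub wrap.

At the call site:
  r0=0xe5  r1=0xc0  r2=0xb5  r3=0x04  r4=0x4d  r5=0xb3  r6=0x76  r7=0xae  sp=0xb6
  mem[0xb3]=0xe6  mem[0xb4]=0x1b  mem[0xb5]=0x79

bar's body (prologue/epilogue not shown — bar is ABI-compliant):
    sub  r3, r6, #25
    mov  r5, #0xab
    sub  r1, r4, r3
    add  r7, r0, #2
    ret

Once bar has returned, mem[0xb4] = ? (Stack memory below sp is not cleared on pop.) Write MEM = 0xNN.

prologue: push r3 → mem[0xb5]=0x04, sp=0xb5
prologue: push r7 → mem[0xb4]=0xae, sp=0xb4
body[0] sub  r3, r6, #25 → r3=0x5d
body[1] mov  r5, #0xab → r5=0xab
body[2] sub  r1, r4, r3 → r1=0xf0
body[3] add  r7, r0, #2 → r7=0xe7
epilogue: pop r7=0xae, sp=0xb5
epilogue: pop r3=0x04, sp=0xb6
prologue pushed ['r3', 'r7'] at ['0xb5', '0xb4']

MEM = 0xae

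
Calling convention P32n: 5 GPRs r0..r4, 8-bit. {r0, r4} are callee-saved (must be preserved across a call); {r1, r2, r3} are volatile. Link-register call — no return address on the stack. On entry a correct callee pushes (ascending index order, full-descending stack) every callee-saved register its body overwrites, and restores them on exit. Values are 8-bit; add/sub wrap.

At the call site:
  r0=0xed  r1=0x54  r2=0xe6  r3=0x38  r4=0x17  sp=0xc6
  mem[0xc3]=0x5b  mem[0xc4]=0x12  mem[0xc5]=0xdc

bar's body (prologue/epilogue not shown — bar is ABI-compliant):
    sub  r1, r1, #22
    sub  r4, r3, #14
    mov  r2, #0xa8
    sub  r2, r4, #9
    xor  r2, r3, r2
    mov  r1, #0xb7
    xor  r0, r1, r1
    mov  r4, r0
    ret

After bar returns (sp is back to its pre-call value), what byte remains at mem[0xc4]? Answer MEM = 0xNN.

prologue: push r0 → mem[0xc5]=0xed, sp=0xc5
prologue: push r4 → mem[0xc4]=0x17, sp=0xc4
body[0] sub  r1, r1, #22 → r1=0x3e
body[1] sub  r4, r3, #14 → r4=0x2a
body[2] mov  r2, #0xa8 → r2=0xa8
body[3] sub  r2, r4, #9 → r2=0x21
body[4] xor  r2, r3, r2 → r2=0x19
body[5] mov  r1, #0xb7 → r1=0xb7
body[6] xor  r0, r1, r1 → r0=0x00
body[7] mov  r4, r0 → r4=0x00
epilogue: pop r4=0x17, sp=0xc5
epilogue: pop r0=0xed, sp=0xc6
prologue pushed ['r0', 'r4'] at ['0xc5', '0xc4']

MEM = 0x17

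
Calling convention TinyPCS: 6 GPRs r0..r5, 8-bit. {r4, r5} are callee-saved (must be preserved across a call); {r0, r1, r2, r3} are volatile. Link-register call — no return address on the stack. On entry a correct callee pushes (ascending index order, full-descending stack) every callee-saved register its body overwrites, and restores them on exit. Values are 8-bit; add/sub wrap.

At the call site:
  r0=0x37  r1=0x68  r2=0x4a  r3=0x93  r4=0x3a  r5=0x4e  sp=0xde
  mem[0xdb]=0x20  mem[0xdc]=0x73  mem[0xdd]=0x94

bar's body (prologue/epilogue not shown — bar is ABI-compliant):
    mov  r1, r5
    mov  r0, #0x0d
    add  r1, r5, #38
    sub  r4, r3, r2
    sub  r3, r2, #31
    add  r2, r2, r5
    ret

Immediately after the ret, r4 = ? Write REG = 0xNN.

prologue: push r4 → mem[0xdd]=0x3a, sp=0xdd
body[0] mov  r1, r5 → r1=0x4e
body[1] mov  r0, #0x0d → r0=0x0d
body[2] add  r1, r5, #38 → r1=0x74
body[3] sub  r4, r3, r2 → r4=0x49
body[4] sub  r3, r2, #31 → r3=0x2b
body[5] add  r2, r2, r5 → r2=0x98
epilogue: pop r4=0x3a, sp=0xde
r4 is callee-saved → restored

REG = 0x3a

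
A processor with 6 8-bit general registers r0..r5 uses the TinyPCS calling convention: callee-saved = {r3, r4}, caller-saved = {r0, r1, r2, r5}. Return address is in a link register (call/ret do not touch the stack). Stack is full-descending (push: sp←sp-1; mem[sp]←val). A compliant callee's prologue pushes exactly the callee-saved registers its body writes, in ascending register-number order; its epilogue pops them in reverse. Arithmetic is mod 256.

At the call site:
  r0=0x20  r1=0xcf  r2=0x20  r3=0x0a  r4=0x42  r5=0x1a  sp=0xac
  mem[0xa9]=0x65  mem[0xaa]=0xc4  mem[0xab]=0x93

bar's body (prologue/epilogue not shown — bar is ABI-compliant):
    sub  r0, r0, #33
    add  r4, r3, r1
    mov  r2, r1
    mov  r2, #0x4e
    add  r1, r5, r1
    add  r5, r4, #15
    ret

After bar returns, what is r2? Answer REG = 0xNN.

REG = 0x4e

prologue: push r4 → mem[0xab]=0x42, sp=0xab
body[0] sub  r0, r0, #33 → r0=0xff
body[1] add  r4, r3, r1 → r4=0xd9
body[2] mov  r2, r1 → r2=0xcf
body[3] mov  r2, #0x4e → r2=0x4e
body[4] add  r1, r5, r1 → r1=0xe9
body[5] add  r5, r4, #15 → r5=0xe8
epilogue: pop r4=0x42, sp=0xac
r2 is caller-saved → body value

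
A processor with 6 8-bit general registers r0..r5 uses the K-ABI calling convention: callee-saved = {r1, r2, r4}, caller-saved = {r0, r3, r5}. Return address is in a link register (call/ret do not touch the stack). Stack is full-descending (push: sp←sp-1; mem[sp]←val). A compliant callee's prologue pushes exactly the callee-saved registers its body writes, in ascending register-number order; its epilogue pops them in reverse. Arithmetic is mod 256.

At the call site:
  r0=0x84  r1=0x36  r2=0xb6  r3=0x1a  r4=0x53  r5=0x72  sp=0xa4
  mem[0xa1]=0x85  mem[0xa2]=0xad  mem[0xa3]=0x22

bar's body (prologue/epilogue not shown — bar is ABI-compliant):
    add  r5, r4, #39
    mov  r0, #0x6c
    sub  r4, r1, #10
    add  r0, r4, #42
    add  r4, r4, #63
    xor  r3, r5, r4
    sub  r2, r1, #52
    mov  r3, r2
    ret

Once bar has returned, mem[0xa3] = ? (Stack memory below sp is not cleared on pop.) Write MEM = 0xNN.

MEM = 0xb6

prologue: push r2 -> mem[0xa3]=0xb6, sp=0xa3
prologue: push r4 -> mem[0xa2]=0x53, sp=0xa2
body[0] add  r5, r4, #39 -> r5=0x7a
body[1] mov  r0, #0x6c -> r0=0x6c
body[2] sub  r4, r1, #10 -> r4=0x2c
body[3] add  r0, r4, #42 -> r0=0x56
body[4] add  r4, r4, #63 -> r4=0x6b
body[5] xor  r3, r5, r4 -> r3=0x11
body[6] sub  r2, r1, #52 -> r2=0x02
body[7] mov  r3, r2 -> r3=0x02
epilogue: pop r4=0x53, sp=0xa3
epilogue: pop r2=0xb6, sp=0xa4
prologue pushed ['r2', 'r4'] at ['0xa3', '0xa2']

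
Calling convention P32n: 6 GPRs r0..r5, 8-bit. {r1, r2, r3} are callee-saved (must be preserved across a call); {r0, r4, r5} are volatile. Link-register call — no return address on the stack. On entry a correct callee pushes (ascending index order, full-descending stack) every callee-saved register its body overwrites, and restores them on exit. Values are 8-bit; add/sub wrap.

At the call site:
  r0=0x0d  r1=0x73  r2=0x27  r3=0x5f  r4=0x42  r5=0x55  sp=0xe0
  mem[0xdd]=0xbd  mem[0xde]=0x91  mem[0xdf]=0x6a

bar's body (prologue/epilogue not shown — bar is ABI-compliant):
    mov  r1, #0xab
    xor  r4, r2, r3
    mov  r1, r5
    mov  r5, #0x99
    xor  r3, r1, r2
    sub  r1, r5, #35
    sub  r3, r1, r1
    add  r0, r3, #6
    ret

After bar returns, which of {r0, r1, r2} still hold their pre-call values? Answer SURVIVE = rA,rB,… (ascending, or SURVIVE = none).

prologue: push r1 -> mem[0xdf]=0x73, sp=0xdf
prologue: push r3 -> mem[0xde]=0x5f, sp=0xde
body[0] mov  r1, #0xab -> r1=0xab
body[1] xor  r4, r2, r3 -> r4=0x78
body[2] mov  r1, r5 -> r1=0x55
body[3] mov  r5, #0x99 -> r5=0x99
body[4] xor  r3, r1, r2 -> r3=0x72
body[5] sub  r1, r5, #35 -> r1=0x76
body[6] sub  r3, r1, r1 -> r3=0x00
body[7] add  r0, r3, #6 -> r0=0x06
epilogue: pop r3=0x5f, sp=0xdf
epilogue: pop r1=0x73, sp=0xe0
r0: caller-saved, written=True
r1: callee-saved, written=True
r2: callee-saved, written=False

SURVIVE = r1,r2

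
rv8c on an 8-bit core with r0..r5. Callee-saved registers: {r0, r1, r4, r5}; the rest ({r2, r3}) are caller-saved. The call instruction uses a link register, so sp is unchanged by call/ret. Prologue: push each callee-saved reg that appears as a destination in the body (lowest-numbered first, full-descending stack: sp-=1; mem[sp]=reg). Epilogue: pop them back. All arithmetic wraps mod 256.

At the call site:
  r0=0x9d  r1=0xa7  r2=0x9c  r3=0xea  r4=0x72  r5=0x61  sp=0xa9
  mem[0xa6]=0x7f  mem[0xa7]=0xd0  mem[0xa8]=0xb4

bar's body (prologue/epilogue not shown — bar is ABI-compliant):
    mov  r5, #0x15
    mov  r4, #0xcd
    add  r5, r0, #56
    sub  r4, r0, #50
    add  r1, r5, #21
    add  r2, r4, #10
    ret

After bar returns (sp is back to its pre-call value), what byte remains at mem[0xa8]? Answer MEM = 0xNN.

MEM = 0xa7

prologue: push r1 → mem[0xa8]=0xa7, sp=0xa8
prologue: push r4 → mem[0xa7]=0x72, sp=0xa7
prologue: push r5 → mem[0xa6]=0x61, sp=0xa6
body[0] mov  r5, #0x15 → r5=0x15
body[1] mov  r4, #0xcd → r4=0xcd
body[2] add  r5, r0, #56 → r5=0xd5
body[3] sub  r4, r0, #50 → r4=0x6b
body[4] add  r1, r5, #21 → r1=0xea
body[5] add  r2, r4, #10 → r2=0x75
epilogue: pop r5=0x61, sp=0xa7
epilogue: pop r4=0x72, sp=0xa8
epilogue: pop r1=0xa7, sp=0xa9
prologue pushed ['r1', 'r4', 'r5'] at ['0xa8', '0xa7', '0xa6']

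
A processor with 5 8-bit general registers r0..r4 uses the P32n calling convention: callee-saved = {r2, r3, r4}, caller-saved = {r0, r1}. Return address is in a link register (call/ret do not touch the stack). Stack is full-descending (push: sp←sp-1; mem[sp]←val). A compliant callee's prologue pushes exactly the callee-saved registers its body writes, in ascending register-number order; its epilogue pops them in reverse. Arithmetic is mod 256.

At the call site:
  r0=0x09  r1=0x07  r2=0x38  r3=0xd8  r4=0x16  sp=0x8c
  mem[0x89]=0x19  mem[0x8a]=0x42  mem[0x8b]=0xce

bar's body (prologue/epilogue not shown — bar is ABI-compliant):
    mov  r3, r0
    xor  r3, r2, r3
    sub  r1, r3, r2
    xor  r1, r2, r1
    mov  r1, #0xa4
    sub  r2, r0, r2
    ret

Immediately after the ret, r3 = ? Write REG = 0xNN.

prologue: push r2 → mem[0x8b]=0x38, sp=0x8b
prologue: push r3 → mem[0x8a]=0xd8, sp=0x8a
body[0] mov  r3, r0 → r3=0x09
body[1] xor  r3, r2, r3 → r3=0x31
body[2] sub  r1, r3, r2 → r1=0xf9
body[3] xor  r1, r2, r1 → r1=0xc1
body[4] mov  r1, #0xa4 → r1=0xa4
body[5] sub  r2, r0, r2 → r2=0xd1
epilogue: pop r3=0xd8, sp=0x8b
epilogue: pop r2=0x38, sp=0x8c
r3 is callee-saved → restored

REG = 0xd8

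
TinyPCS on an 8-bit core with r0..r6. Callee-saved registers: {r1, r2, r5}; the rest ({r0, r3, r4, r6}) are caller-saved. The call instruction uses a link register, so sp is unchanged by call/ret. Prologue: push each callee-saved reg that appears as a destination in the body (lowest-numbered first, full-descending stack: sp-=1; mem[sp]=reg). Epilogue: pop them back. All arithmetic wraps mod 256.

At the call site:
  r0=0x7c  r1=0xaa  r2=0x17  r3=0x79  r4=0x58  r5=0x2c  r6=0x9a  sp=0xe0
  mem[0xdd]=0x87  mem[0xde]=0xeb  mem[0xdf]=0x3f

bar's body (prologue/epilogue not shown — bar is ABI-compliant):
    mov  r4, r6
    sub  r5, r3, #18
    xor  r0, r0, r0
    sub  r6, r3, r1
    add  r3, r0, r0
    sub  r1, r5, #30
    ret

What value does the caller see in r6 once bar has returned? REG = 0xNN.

prologue: push r1 -> mem[0xdf]=0xaa, sp=0xdf
prologue: push r5 -> mem[0xde]=0x2c, sp=0xde
body[0] mov  r4, r6 -> r4=0x9a
body[1] sub  r5, r3, #18 -> r5=0x67
body[2] xor  r0, r0, r0 -> r0=0x00
body[3] sub  r6, r3, r1 -> r6=0xcf
body[4] add  r3, r0, r0 -> r3=0x00
body[5] sub  r1, r5, #30 -> r1=0x49
epilogue: pop r5=0x2c, sp=0xdf
epilogue: pop r1=0xaa, sp=0xe0
r6 is caller-saved -> body value

REG = 0xcf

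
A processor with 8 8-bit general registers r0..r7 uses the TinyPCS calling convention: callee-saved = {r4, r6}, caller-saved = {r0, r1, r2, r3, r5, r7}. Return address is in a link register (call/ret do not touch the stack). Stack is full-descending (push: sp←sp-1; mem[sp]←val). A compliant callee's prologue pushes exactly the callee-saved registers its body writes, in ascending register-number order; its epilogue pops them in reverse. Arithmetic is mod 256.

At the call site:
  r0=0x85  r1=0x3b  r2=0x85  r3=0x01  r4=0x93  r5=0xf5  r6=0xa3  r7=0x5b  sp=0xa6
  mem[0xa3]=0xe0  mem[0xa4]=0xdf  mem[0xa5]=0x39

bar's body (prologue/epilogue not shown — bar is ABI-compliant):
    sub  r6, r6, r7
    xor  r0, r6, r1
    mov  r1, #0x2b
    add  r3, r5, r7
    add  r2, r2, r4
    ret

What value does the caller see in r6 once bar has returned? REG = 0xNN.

prologue: push r6 -> mem[0xa5]=0xa3, sp=0xa5
body[0] sub  r6, r6, r7 -> r6=0x48
body[1] xor  r0, r6, r1 -> r0=0x73
body[2] mov  r1, #0x2b -> r1=0x2b
body[3] add  r3, r5, r7 -> r3=0x50
body[4] add  r2, r2, r4 -> r2=0x18
epilogue: pop r6=0xa3, sp=0xa6
r6 is callee-saved -> restored

REG = 0xa3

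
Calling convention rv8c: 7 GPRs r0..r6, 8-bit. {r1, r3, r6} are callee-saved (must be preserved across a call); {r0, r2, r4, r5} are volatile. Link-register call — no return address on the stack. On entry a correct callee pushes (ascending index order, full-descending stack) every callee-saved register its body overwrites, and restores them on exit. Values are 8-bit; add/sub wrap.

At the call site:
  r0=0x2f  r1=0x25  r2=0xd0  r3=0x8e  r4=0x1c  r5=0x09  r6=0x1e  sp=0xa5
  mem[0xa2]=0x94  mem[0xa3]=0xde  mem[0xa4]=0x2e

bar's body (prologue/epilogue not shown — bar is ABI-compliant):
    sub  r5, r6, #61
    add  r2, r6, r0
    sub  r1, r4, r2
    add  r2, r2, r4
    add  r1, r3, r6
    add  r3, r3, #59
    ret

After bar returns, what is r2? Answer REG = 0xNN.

REG = 0x69

prologue: push r1 → mem[0xa4]=0x25, sp=0xa4
prologue: push r3 → mem[0xa3]=0x8e, sp=0xa3
body[0] sub  r5, r6, #61 → r5=0xe1
body[1] add  r2, r6, r0 → r2=0x4d
body[2] sub  r1, r4, r2 → r1=0xcf
body[3] add  r2, r2, r4 → r2=0x69
body[4] add  r1, r3, r6 → r1=0xac
body[5] add  r3, r3, #59 → r3=0xc9
epilogue: pop r3=0x8e, sp=0xa4
epilogue: pop r1=0x25, sp=0xa5
r2 is caller-saved → body value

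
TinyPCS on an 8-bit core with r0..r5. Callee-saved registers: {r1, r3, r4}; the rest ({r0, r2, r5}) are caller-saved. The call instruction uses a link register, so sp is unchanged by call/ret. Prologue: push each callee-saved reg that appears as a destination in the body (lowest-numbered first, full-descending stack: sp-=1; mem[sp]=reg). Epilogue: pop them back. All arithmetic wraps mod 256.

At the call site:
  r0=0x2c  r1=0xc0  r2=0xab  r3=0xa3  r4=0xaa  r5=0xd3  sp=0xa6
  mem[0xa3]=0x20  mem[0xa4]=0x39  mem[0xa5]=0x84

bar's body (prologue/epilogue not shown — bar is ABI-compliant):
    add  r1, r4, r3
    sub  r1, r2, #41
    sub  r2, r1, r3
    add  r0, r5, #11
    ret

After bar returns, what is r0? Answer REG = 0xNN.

REG = 0xde

prologue: push r1 → mem[0xa5]=0xc0, sp=0xa5
body[0] add  r1, r4, r3 → r1=0x4d
body[1] sub  r1, r2, #41 → r1=0x82
body[2] sub  r2, r1, r3 → r2=0xdf
body[3] add  r0, r5, #11 → r0=0xde
epilogue: pop r1=0xc0, sp=0xa6
r0 is caller-saved → body value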